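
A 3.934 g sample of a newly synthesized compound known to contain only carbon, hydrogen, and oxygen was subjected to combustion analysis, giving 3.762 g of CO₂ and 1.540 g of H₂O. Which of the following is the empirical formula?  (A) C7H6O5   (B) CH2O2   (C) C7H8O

mol C = 3.762 g CO₂ ÷ 44.009 g/mol = 0.085483 mol
mol H = 2 × 1.540 g H₂O ÷ 18.015 g/mol = 0.17097 mol
mass O = 3.934 − (1.0267 + 0.17234) = 2.7349 g → mol O = 2.7349 ÷ 15.999 = 0.17094 mol
Divide by the smallest (0.085483 mol): C 1.000, H 2.000, O 2.000

(B) CH2O2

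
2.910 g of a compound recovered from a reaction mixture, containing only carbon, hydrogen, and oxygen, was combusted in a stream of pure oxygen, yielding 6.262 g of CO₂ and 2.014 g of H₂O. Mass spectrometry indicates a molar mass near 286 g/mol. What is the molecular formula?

mol C = 6.262 g CO₂ ÷ 44.009 g/mol = 0.14229 mol
mol H = 2 × 2.014 g H₂O ÷ 18.015 g/mol = 0.22359 mol
mass O = 2.910 − (1.7090 + 0.22538) = 0.97559 g → mol O = 0.97559 ÷ 15.999 = 0.060978 mol
Divide by the smallest (0.060978 mol): C 2.333, H 3.667, O 1.000
Multiplying each by 3 gives whole numbers: C 7.00, H 11.00, O 3.00
Empirical formula: C7H11O3
Empirical-formula mass = 143.16 g/mol; 286 ÷ 143.16 ≈ 2, so the molecular formula is C14H22O6.

C14H22O6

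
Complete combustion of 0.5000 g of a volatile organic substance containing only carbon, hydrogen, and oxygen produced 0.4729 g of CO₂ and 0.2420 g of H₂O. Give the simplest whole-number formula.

C2H5O4

mol C = 0.4729 g CO₂ ÷ 44.009 g/mol = 0.010746 mol
mol H = 2 × 0.2420 g H₂O ÷ 18.015 g/mol = 0.026867 mol
mass O = 0.5000 − (0.12906 + 0.027081) = 0.34385 g → mol O = 0.34385 ÷ 15.999 = 0.021492 mol
Divide by the smallest (0.010746 mol): C 1.000, H 2.500, O 2.000
Multiplying each by 2 gives whole numbers: C 2.00, H 5.00, O 4.00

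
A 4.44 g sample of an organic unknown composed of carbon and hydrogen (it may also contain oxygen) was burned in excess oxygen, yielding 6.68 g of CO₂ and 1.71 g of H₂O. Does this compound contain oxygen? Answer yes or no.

yes

mol C = 6.68 g CO₂ ÷ 44.009 g/mol = 0.1518 mol
mol H = 2 × 1.71 g H₂O ÷ 18.015 g/mol = 0.1898 mol
C and H account for only 2.014 g of the 4.44 g sample; the remaining 2.426 g must be oxygen.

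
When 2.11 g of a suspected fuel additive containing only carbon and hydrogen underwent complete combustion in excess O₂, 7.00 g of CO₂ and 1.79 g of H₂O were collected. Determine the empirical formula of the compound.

C4H5

mol C = 7.00 g CO₂ ÷ 44.009 g/mol = 0.1591 mol
mol H = 2 × 1.79 g H₂O ÷ 18.015 g/mol = 0.1987 mol
Divide by the smallest (0.1591 mol): C 1.000, H 1.249
Multiplying each by 4 gives whole numbers: C 4.00, H 5.00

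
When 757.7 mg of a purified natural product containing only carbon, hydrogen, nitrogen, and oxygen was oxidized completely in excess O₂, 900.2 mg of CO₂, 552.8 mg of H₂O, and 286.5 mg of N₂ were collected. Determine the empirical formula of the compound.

mol C = 0.9002 g CO₂ ÷ 44.009 g/mol = 0.020455 mol
mol H = 2 × 0.5528 g H₂O ÷ 18.015 g/mol = 0.061371 mol
mol N = 2 × 0.2865 g N₂ ÷ 28.014 g/mol = 0.020454 mol
mass O = 0.7577 − (0.24568 + 0.061862 + 0.28650) = 0.16365 g → mol O = 0.16365 ÷ 15.999 = 0.010229 mol
Divide by the smallest (0.010229 mol): C 2.000, H 6.000, N 2.000, O 1.000

C2H6N2O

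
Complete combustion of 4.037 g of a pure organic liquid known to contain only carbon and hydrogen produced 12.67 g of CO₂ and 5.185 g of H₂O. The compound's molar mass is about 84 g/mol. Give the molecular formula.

mol C = 12.67 g CO₂ ÷ 44.009 g/mol = 0.28790 mol
mol H = 2 × 5.185 g H₂O ÷ 18.015 g/mol = 0.57563 mol
Divide by the smallest (0.28790 mol): C 1.000, H 1.999
Empirical formula: CH2
Empirical-formula mass = 14.03 g/mol; 84 ÷ 14.03 ≈ 6, so the molecular formula is C6H12.

C6H12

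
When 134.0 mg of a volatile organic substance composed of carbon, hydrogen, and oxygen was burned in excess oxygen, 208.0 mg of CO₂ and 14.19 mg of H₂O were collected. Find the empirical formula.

C3HO3

mol C = 0.2080 g CO₂ ÷ 44.009 g/mol = 0.0047263 mol
mol H = 2 × 0.01419 g H₂O ÷ 18.015 g/mol = 0.0015754 mol
mass O = 0.1340 − (0.056768 + 0.0015880) = 0.075644 g → mol O = 0.075644 ÷ 15.999 = 0.0047281 mol
Divide by the smallest (0.0015754 mol): C 3.000, H 1.000, O 3.001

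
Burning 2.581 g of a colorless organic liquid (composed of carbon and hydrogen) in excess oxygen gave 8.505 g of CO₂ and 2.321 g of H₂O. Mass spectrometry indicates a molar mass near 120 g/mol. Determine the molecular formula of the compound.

C9H12

mol C = 8.505 g CO₂ ÷ 44.009 g/mol = 0.19326 mol
mol H = 2 × 2.321 g H₂O ÷ 18.015 g/mol = 0.25767 mol
Divide by the smallest (0.19326 mol): C 1.000, H 1.333
Multiplying each by 3 gives whole numbers: C 3.00, H 4.00
Empirical formula: C3H4
Empirical-formula mass = 40.06 g/mol; 120 ÷ 40.06 ≈ 3, so the molecular formula is C9H12.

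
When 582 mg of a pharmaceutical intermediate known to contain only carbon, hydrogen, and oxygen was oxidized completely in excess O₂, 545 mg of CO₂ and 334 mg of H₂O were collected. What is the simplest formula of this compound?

mol C = 0.545 g CO₂ ÷ 44.009 g/mol = 0.01238 mol
mol H = 2 × 0.334 g H₂O ÷ 18.015 g/mol = 0.03708 mol
mass O = 0.582 − (0.1487 + 0.03738) = 0.3959 g → mol O = 0.3959 ÷ 15.999 = 0.02474 mol
Divide by the smallest (0.01238 mol): C 1.000, H 2.994, O 1.998

CH3O2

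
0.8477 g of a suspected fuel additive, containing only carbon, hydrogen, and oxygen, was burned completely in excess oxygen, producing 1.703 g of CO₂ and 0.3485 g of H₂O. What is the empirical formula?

mol C = 1.703 g CO₂ ÷ 44.009 g/mol = 0.038697 mol
mol H = 2 × 0.3485 g H₂O ÷ 18.015 g/mol = 0.038690 mol
mass O = 0.8477 − (0.46479 + 0.039000) = 0.34392 g → mol O = 0.34392 ÷ 15.999 = 0.021496 mol
Divide by the smallest (0.021496 mol): C 1.800, H 1.800, O 1.000
Multiplying each by 5 gives whole numbers: C 9.00, H 9.00, O 5.00

C9H9O5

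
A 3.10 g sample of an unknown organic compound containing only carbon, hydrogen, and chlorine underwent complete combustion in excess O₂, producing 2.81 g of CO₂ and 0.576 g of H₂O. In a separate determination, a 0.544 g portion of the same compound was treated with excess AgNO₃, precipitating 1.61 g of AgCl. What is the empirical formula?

CHCl

mol C = 2.81 g CO₂ ÷ 44.009 g/mol = 0.06385 mol
mol H = 2 × 0.576 g H₂O ÷ 18.015 g/mol = 0.06395 mol
From the AgCl data: mol Cl per gram of compound = (1.61 ÷ 143.318) ÷ 0.544 = 0.02065 mol/g, so in the 3.10 g combustion sample mol Cl = 0.06402 mol
Divide by the smallest (0.06385 mol): C 1.000, H 1.002, Cl 1.003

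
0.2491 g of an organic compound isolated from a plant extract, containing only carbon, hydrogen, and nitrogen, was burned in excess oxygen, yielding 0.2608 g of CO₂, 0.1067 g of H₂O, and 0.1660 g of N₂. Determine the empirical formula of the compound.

CH2N2

mol C = 0.2608 g CO₂ ÷ 44.009 g/mol = 0.0059261 mol
mol H = 2 × 0.1067 g H₂O ÷ 18.015 g/mol = 0.011846 mol
mol N = 2 × 0.1660 g N₂ ÷ 28.014 g/mol = 0.011851 mol
Divide by the smallest (0.0059261 mol): C 1.000, H 1.999, N 2.000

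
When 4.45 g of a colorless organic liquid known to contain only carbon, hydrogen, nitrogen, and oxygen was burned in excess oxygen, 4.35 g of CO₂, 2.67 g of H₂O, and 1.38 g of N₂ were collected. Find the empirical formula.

CH3NO

mol C = 4.35 g CO₂ ÷ 44.009 g/mol = 0.09884 mol
mol H = 2 × 2.67 g H₂O ÷ 18.015 g/mol = 0.2964 mol
mol N = 2 × 1.38 g N₂ ÷ 28.014 g/mol = 0.09852 mol
mass O = 4.45 − (1.187 + 0.2988 + 1.380) = 1.584 g → mol O = 1.584 ÷ 15.999 = 0.09901 mol
Divide by the smallest (0.09852 mol): C 1.003, H 3.009, N 1.000, O 1.005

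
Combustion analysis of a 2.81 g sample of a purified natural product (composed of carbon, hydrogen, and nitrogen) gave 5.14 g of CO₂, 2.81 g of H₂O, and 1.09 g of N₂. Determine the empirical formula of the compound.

mol C = 5.14 g CO₂ ÷ 44.009 g/mol = 0.1168 mol
mol H = 2 × 2.81 g H₂O ÷ 18.015 g/mol = 0.3120 mol
mol N = 2 × 1.09 g N₂ ÷ 28.014 g/mol = 0.07782 mol
Divide by the smallest (0.07782 mol): C 1.501, H 4.009, N 1.000
Multiplying each by 2 gives whole numbers: C 3.00, H 8.02, N 2.00

C3H8N2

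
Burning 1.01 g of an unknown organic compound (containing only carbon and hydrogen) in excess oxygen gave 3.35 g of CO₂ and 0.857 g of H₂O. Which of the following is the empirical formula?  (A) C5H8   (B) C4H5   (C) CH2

(B) C4H5

mol C = 3.35 g CO₂ ÷ 44.009 g/mol = 0.07612 mol
mol H = 2 × 0.857 g H₂O ÷ 18.015 g/mol = 0.09514 mol
Divide by the smallest (0.07612 mol): C 1.000, H 1.250
Multiplying each by 4 gives whole numbers: C 4.00, H 5.00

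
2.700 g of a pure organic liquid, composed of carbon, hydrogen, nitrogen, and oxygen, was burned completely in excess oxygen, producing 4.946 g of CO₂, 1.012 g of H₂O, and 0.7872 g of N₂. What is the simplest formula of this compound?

C4H4N2O

mol C = 4.946 g CO₂ ÷ 44.009 g/mol = 0.11239 mol
mol H = 2 × 1.012 g H₂O ÷ 18.015 g/mol = 0.11235 mol
mol N = 2 × 0.7872 g N₂ ÷ 28.014 g/mol = 0.056200 mol
mass O = 2.700 − (1.3499 + 0.11325 + 0.78720) = 0.44968 g → mol O = 0.44968 ÷ 15.999 = 0.028107 mol
Divide by the smallest (0.028107 mol): C 3.999, H 3.997, N 2.000, O 1.000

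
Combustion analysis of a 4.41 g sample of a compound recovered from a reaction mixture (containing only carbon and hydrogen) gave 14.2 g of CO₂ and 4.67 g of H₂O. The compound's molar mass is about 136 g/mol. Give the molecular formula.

mol C = 14.2 g CO₂ ÷ 44.009 g/mol = 0.3227 mol
mol H = 2 × 4.67 g H₂O ÷ 18.015 g/mol = 0.5185 mol
Divide by the smallest (0.3227 mol): C 1.000, H 1.607
Multiplying each by 5 gives whole numbers: C 5.00, H 8.03
Empirical formula: C5H8
Empirical-formula mass = 68.12 g/mol; 136 ÷ 68.12 ≈ 2, so the molecular formula is C10H16.

C10H16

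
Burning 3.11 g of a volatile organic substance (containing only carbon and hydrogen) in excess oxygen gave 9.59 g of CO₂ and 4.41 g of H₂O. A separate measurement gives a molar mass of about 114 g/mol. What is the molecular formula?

mol C = 9.59 g CO₂ ÷ 44.009 g/mol = 0.2179 mol
mol H = 2 × 4.41 g H₂O ÷ 18.015 g/mol = 0.4896 mol
Divide by the smallest (0.2179 mol): C 1.000, H 2.247
Multiplying each by 4 gives whole numbers: C 4.00, H 8.99
Empirical formula: C4H9
Empirical-formula mass = 57.12 g/mol; 114 ÷ 57.12 ≈ 2, so the molecular formula is C8H18.

C8H18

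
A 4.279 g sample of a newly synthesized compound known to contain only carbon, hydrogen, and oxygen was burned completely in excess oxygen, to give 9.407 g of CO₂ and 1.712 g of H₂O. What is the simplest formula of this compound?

mol C = 9.407 g CO₂ ÷ 44.009 g/mol = 0.21375 mol
mol H = 2 × 1.712 g H₂O ÷ 18.015 g/mol = 0.19006 mol
mass O = 4.279 − (2.5674 + 0.19158) = 1.5200 g → mol O = 1.5200 ÷ 15.999 = 0.095009 mol
Divide by the smallest (0.095009 mol): C 2.250, H 2.000, O 1.000
Multiplying each by 4 gives whole numbers: C 9.00, H 8.00, O 4.00

C9H8O4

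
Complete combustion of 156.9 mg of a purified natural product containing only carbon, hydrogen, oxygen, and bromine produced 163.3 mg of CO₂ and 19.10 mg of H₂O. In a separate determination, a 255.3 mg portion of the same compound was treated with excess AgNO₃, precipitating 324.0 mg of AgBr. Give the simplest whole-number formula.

mol C = 0.1633 g CO₂ ÷ 44.009 g/mol = 0.0037106 mol
mol H = 2 × 0.01910 g H₂O ÷ 18.015 g/mol = 0.0021205 mol
From the AgBr data: mol Br per gram of compound = (0.3240 ÷ 187.772) ÷ 0.2553 = 0.0067587 mol/g, so in the 0.1569 g combustion sample mol Br = 0.0010604 mol
mass O = 0.1569 − (0.044568 + 0.0021374 + 0.084733) = 0.025461 g → mol O = 0.025461 ÷ 15.999 = 0.0015914 mol
Divide by the smallest (0.0010604 mol): C 3.499, H 2.000, Br 1.000, O 1.501
Multiplying each by 2 gives whole numbers: C 7.00, H 4.00, Br 2.00, O 3.00

C7H4Br2O3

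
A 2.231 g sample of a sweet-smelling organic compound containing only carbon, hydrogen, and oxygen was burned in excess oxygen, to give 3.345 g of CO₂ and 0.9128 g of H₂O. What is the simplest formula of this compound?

C3H4O3

mol C = 3.345 g CO₂ ÷ 44.009 g/mol = 0.076007 mol
mol H = 2 × 0.9128 g H₂O ÷ 18.015 g/mol = 0.10134 mol
mass O = 2.231 − (0.91292 + 0.10215) = 1.2159 g → mol O = 1.2159 ÷ 15.999 = 0.076000 mol
Divide by the smallest (0.076000 mol): C 1.000, H 1.333, O 1.000
Multiplying each by 3 gives whole numbers: C 3.00, H 4.00, O 3.00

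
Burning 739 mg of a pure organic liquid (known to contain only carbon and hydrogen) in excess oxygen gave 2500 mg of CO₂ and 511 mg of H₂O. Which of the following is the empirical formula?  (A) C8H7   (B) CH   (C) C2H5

(B) CH

mol C = 2.50 g CO₂ ÷ 44.009 g/mol = 0.05681 mol
mol H = 2 × 0.511 g H₂O ÷ 18.015 g/mol = 0.05673 mol
Divide by the smallest (0.05673 mol): C 1.001, H 1.000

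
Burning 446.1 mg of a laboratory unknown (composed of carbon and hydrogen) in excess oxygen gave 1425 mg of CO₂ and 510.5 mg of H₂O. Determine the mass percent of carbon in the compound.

mol C = 1.425 g CO₂ ÷ 44.009 g/mol = 0.032380 mol
mol H = 2 × 0.5105 g H₂O ÷ 18.015 g/mol = 0.056675 mol
mass % C = 0.38891 g ÷ 0.4461 g × 100%

87.18%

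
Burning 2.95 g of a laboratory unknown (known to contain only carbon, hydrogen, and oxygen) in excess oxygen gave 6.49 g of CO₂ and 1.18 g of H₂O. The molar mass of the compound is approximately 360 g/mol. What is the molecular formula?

mol C = 6.49 g CO₂ ÷ 44.009 g/mol = 0.1475 mol
mol H = 2 × 1.18 g H₂O ÷ 18.015 g/mol = 0.1310 mol
mass O = 2.95 − (1.771 + 0.1320) = 1.047 g → mol O = 1.047 ÷ 15.999 = 0.06542 mol
Divide by the smallest (0.06542 mol): C 2.254, H 2.002, O 1.000
Multiplying each by 4 gives whole numbers: C 9.02, H 8.01, O 4.00
Empirical formula: C9H8O4
Empirical-formula mass = 180.16 g/mol; 360 ÷ 180.16 ≈ 2, so the molecular formula is C18H16O8.

C18H16O8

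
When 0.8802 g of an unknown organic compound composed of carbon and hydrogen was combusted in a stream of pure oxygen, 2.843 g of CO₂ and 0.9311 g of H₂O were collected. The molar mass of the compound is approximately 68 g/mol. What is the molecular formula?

C5H8

mol C = 2.843 g CO₂ ÷ 44.009 g/mol = 0.064600 mol
mol H = 2 × 0.9311 g H₂O ÷ 18.015 g/mol = 0.10337 mol
Divide by the smallest (0.064600 mol): C 1.000, H 1.600
Multiplying each by 5 gives whole numbers: C 5.00, H 8.00
Empirical formula: C5H8
Empirical-formula mass = 68.12 g/mol; 68 ÷ 68.12 ≈ 1, so the molecular formula is C5H8.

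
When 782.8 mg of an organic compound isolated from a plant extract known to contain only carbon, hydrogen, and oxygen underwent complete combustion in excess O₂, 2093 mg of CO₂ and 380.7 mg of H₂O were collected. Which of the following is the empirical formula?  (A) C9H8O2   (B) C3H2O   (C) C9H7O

(A) C9H8O2

mol C = 2.093 g CO₂ ÷ 44.009 g/mol = 0.047558 mol
mol H = 2 × 0.3807 g H₂O ÷ 18.015 g/mol = 0.042265 mol
mass O = 0.7828 − (0.57122 + 0.042603) = 0.16897 g → mol O = 0.16897 ÷ 15.999 = 0.010561 mol
Divide by the smallest (0.010561 mol): C 4.503, H 4.002, O 1.000
Multiplying each by 2 gives whole numbers: C 9.01, H 8.00, O 2.00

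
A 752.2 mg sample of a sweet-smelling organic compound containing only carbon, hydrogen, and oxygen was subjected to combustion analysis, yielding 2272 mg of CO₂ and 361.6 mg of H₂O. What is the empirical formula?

mol C = 2.272 g CO₂ ÷ 44.009 g/mol = 0.051626 mol
mol H = 2 × 0.3616 g H₂O ÷ 18.015 g/mol = 0.040144 mol
mass O = 0.7522 − (0.62008 + 0.040465) = 0.091657 g → mol O = 0.091657 ÷ 15.999 = 0.0057289 mol
Divide by the smallest (0.0057289 mol): C 9.011, H 7.007, O 1.000

C9H7O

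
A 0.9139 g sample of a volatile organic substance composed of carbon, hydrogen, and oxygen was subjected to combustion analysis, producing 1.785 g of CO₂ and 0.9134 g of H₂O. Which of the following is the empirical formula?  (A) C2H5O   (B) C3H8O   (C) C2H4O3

(A) C2H5O

mol C = 1.785 g CO₂ ÷ 44.009 g/mol = 0.040560 mol
mol H = 2 × 0.9134 g H₂O ÷ 18.015 g/mol = 0.10140 mol
mass O = 0.9139 − (0.48716 + 0.10222) = 0.32452 g → mol O = 0.32452 ÷ 15.999 = 0.020284 mol
Divide by the smallest (0.020284 mol): C 2.000, H 4.999, O 1.000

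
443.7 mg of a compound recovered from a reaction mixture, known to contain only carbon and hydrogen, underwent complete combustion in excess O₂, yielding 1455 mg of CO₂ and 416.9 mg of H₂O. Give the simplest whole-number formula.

C5H7

mol C = 1.455 g CO₂ ÷ 44.009 g/mol = 0.033061 mol
mol H = 2 × 0.4169 g H₂O ÷ 18.015 g/mol = 0.046284 mol
Divide by the smallest (0.033061 mol): C 1.000, H 1.400
Multiplying each by 5 gives whole numbers: C 5.00, H 7.00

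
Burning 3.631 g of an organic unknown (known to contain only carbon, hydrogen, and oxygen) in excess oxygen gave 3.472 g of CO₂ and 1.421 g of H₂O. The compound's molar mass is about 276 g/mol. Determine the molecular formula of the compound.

C6H12O12

mol C = 3.472 g CO₂ ÷ 44.009 g/mol = 0.078893 mol
mol H = 2 × 1.421 g H₂O ÷ 18.015 g/mol = 0.15776 mol
mass O = 3.631 − (0.94758 + 0.15902) = 2.5244 g → mol O = 2.5244 ÷ 15.999 = 0.15778 mol
Divide by the smallest (0.078893 mol): C 1.000, H 2.000, O 2.000
Empirical formula: CH2O2
Empirical-formula mass = 46.02 g/mol; 276 ÷ 46.02 ≈ 6, so the molecular formula is C6H12O12.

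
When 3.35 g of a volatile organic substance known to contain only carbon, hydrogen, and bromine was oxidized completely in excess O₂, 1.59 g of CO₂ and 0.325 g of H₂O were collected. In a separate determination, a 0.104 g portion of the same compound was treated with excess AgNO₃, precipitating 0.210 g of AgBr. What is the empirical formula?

mol C = 1.59 g CO₂ ÷ 44.009 g/mol = 0.03613 mol
mol H = 2 × 0.325 g H₂O ÷ 18.015 g/mol = 0.03608 mol
From the AgBr data: mol Br per gram of compound = (0.210 ÷ 187.772) ÷ 0.104 = 0.01075 mol/g, so in the 3.35 g combustion sample mol Br = 0.03602 mol
Divide by the smallest (0.03602 mol): C 1.003, H 1.002, Br 1.000

CHBr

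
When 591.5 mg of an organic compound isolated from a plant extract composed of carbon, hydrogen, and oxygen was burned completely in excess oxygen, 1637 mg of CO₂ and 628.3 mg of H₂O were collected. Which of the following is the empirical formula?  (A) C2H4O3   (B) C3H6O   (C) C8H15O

(C) C8H15O

mol C = 1.637 g CO₂ ÷ 44.009 g/mol = 0.037197 mol
mol H = 2 × 0.6283 g H₂O ÷ 18.015 g/mol = 0.069753 mol
mass O = 0.5915 − (0.44677 + 0.070311) = 0.074417 g → mol O = 0.074417 ÷ 15.999 = 0.0046513 mol
Divide by the smallest (0.0046513 mol): C 7.997, H 14.996, O 1.000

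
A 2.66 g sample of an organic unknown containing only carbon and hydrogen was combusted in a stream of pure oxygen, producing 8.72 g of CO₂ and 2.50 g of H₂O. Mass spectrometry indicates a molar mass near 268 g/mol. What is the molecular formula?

C20H28

mol C = 8.72 g CO₂ ÷ 44.009 g/mol = 0.1981 mol
mol H = 2 × 2.50 g H₂O ÷ 18.015 g/mol = 0.2775 mol
Divide by the smallest (0.1981 mol): C 1.000, H 1.401
Multiplying each by 5 gives whole numbers: C 5.00, H 7.00
Empirical formula: C5H7
Empirical-formula mass = 67.11 g/mol; 268 ÷ 67.11 ≈ 4, so the molecular formula is C20H28.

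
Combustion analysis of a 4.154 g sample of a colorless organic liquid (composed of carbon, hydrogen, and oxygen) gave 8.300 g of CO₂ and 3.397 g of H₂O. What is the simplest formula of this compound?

C2H4O

mol C = 8.300 g CO₂ ÷ 44.009 g/mol = 0.18860 mol
mol H = 2 × 3.397 g H₂O ÷ 18.015 g/mol = 0.37713 mol
mass O = 4.154 − (2.2652 + 0.38015) = 1.5086 g → mol O = 1.5086 ÷ 15.999 = 0.094294 mol
Divide by the smallest (0.094294 mol): C 2.000, H 4.000, O 1.000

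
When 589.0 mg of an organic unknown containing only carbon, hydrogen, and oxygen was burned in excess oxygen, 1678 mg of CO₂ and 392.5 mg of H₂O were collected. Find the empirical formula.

mol C = 1.678 g CO₂ ÷ 44.009 g/mol = 0.038129 mol
mol H = 2 × 0.3925 g H₂O ÷ 18.015 g/mol = 0.043575 mol
mass O = 0.5890 − (0.45796 + 0.043923) = 0.087114 g → mol O = 0.087114 ÷ 15.999 = 0.0054450 mol
Divide by the smallest (0.0054450 mol): C 7.003, H 8.003, O 1.000

C7H8O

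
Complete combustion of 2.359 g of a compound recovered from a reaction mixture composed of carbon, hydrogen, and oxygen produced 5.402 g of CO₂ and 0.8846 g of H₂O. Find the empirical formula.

mol C = 5.402 g CO₂ ÷ 44.009 g/mol = 0.12275 mol
mol H = 2 × 0.8846 g H₂O ÷ 18.015 g/mol = 0.098207 mol
mass O = 2.359 − (1.4743 + 0.098993) = 0.78569 g → mol O = 0.78569 ÷ 15.999 = 0.049108 mol
Divide by the smallest (0.049108 mol): C 2.500, H 2.000, O 1.000
Multiplying each by 2 gives whole numbers: C 5.00, H 4.00, O 2.00

C5H4O2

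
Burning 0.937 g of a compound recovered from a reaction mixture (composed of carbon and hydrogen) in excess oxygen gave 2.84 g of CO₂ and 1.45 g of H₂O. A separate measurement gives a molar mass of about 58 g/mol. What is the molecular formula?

C4H10

mol C = 2.84 g CO₂ ÷ 44.009 g/mol = 0.06453 mol
mol H = 2 × 1.45 g H₂O ÷ 18.015 g/mol = 0.1610 mol
Divide by the smallest (0.06453 mol): C 1.000, H 2.495
Multiplying each by 2 gives whole numbers: C 2.00, H 4.99
Empirical formula: C2H5
Empirical-formula mass = 29.06 g/mol; 58 ÷ 29.06 ≈ 2, so the molecular formula is C4H10.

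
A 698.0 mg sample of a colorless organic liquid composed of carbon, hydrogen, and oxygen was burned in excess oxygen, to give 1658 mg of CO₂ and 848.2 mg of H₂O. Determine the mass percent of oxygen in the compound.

21.57%

mol C = 1.658 g CO₂ ÷ 44.009 g/mol = 0.037674 mol
mol H = 2 × 0.8482 g H₂O ÷ 18.015 g/mol = 0.094166 mol
mass O = 0.6980 − (0.45250 + 0.094919) = 0.15058 g → mol O = 0.15058 ÷ 15.999 = 0.0094116 mol
mass % O = 0.15058 g ÷ 0.6980 g × 100%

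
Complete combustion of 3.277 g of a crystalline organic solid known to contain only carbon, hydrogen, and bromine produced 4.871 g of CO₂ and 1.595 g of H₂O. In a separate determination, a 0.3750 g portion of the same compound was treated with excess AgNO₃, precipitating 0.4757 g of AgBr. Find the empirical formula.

C5H8Br

mol C = 4.871 g CO₂ ÷ 44.009 g/mol = 0.11068 mol
mol H = 2 × 1.595 g H₂O ÷ 18.015 g/mol = 0.17707 mol
From the AgBr data: mol Br per gram of compound = (0.4757 ÷ 187.772) ÷ 0.3750 = 0.0067557 mol/g, so in the 3.277 g combustion sample mol Br = 0.022138 mol
Divide by the smallest (0.022138 mol): C 5.000, H 7.999, Br 1.000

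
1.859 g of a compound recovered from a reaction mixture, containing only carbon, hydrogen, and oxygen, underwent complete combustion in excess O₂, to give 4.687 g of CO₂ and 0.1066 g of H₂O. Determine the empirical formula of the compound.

C9HO3

mol C = 4.687 g CO₂ ÷ 44.009 g/mol = 0.10650 mol
mol H = 2 × 0.1066 g H₂O ÷ 18.015 g/mol = 0.011835 mol
mass O = 1.859 − (1.2792 + 0.011929) = 0.56789 g → mol O = 0.56789 ÷ 15.999 = 0.035495 mol
Divide by the smallest (0.011835 mol): C 8.999, H 1.000, O 2.999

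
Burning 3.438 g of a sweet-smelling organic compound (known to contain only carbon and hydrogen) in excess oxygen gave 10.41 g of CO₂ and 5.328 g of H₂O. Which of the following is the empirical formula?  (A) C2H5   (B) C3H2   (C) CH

(A) C2H5

mol C = 10.41 g CO₂ ÷ 44.009 g/mol = 0.23654 mol
mol H = 2 × 5.328 g H₂O ÷ 18.015 g/mol = 0.59151 mol
Divide by the smallest (0.23654 mol): C 1.000, H 2.501
Multiplying each by 2 gives whole numbers: C 2.00, H 5.00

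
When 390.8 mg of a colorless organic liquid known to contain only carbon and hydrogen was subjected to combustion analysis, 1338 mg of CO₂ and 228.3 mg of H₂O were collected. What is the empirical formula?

mol C = 1.338 g CO₂ ÷ 44.009 g/mol = 0.030403 mol
mol H = 2 × 0.2283 g H₂O ÷ 18.015 g/mol = 0.025346 mol
Divide by the smallest (0.025346 mol): C 1.200, H 1.000
Multiplying each by 5 gives whole numbers: C 6.00, H 5.00

C6H5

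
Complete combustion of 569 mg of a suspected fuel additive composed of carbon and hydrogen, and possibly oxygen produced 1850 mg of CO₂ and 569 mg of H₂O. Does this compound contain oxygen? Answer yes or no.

no

mol C = 1.85 g CO₂ ÷ 44.009 g/mol = 0.04204 mol
mol H = 2 × 0.569 g H₂O ÷ 18.015 g/mol = 0.06317 mol
C and H together account for 0.5686 g — essentially the entire 0.569 g sample — so the compound contains no oxygen.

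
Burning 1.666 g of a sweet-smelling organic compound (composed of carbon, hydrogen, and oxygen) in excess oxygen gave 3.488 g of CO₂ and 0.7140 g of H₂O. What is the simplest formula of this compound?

C2H2O

mol C = 3.488 g CO₂ ÷ 44.009 g/mol = 0.079257 mol
mol H = 2 × 0.7140 g H₂O ÷ 18.015 g/mol = 0.079267 mol
mass O = 1.666 − (0.95195 + 0.079901) = 0.63415 g → mol O = 0.63415 ÷ 15.999 = 0.039637 mol
Divide by the smallest (0.039637 mol): C 2.000, H 2.000, O 1.000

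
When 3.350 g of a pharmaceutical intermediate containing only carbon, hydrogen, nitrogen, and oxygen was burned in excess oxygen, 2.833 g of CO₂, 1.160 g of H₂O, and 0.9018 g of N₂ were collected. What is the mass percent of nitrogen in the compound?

26.92%

mol C = 2.833 g CO₂ ÷ 44.009 g/mol = 0.064373 mol
mol H = 2 × 1.160 g H₂O ÷ 18.015 g/mol = 0.12878 mol
mol N = 2 × 0.9018 g N₂ ÷ 28.014 g/mol = 0.064382 mol
mass O = 3.350 − (0.77319 + 0.12981 + 0.90180) = 1.5452 g → mol O = 1.5452 ÷ 15.999 = 0.096581 mol
mass % N = 0.90180 g ÷ 3.350 g × 100%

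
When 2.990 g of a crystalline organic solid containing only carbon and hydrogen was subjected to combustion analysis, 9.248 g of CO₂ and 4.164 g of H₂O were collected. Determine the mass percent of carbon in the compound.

84.41%

mol C = 9.248 g CO₂ ÷ 44.009 g/mol = 0.21014 mol
mol H = 2 × 4.164 g H₂O ÷ 18.015 g/mol = 0.46228 mol
mass % C = 2.5240 g ÷ 2.990 g × 100%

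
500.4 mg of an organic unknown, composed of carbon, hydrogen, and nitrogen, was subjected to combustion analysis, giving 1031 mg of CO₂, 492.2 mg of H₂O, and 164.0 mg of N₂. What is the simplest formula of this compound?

mol C = 1.031 g CO₂ ÷ 44.009 g/mol = 0.023427 mol
mol H = 2 × 0.4922 g H₂O ÷ 18.015 g/mol = 0.054643 mol
mol N = 2 × 0.1640 g N₂ ÷ 28.014 g/mol = 0.011708 mol
Divide by the smallest (0.011708 mol): C 2.001, H 4.667, N 1.000
Multiplying each by 3 gives whole numbers: C 6.00, H 14.00, N 3.00

C6H14N3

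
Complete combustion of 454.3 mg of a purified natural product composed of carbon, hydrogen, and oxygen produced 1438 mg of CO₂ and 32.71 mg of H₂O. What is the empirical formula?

mol C = 1.438 g CO₂ ÷ 44.009 g/mol = 0.032675 mol
mol H = 2 × 0.03271 g H₂O ÷ 18.015 g/mol = 0.0036314 mol
mass O = 0.4543 − (0.39246 + 0.0036605) = 0.058178 g → mol O = 0.058178 ÷ 15.999 = 0.0036364 mol
Divide by the smallest (0.0036314 mol): C 8.998, H 1.000, O 1.001

C9HO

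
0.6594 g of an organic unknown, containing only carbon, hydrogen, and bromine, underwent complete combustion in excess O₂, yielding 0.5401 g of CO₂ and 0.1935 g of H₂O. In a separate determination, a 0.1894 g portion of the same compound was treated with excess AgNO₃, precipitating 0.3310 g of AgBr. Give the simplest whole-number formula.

mol C = 0.5401 g CO₂ ÷ 44.009 g/mol = 0.012272 mol
mol H = 2 × 0.1935 g H₂O ÷ 18.015 g/mol = 0.021482 mol
From the AgBr data: mol Br per gram of compound = (0.3310 ÷ 187.772) ÷ 0.1894 = 0.0093072 mol/g, so in the 0.6594 g combustion sample mol Br = 0.0061371 mol
Divide by the smallest (0.0061371 mol): C 2.000, H 3.500, Br 1.000
Multiplying each by 2 gives whole numbers: C 4.00, H 7.00, Br 2.00

C4H7Br2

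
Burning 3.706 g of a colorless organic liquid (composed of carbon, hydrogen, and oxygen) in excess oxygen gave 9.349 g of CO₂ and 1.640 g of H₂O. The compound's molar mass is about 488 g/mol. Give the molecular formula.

mol C = 9.349 g CO₂ ÷ 44.009 g/mol = 0.21243 mol
mol H = 2 × 1.640 g H₂O ÷ 18.015 g/mol = 0.18207 mol
mass O = 3.706 − (2.5515 + 0.18353) = 0.97093 g → mol O = 0.97093 ÷ 15.999 = 0.060687 mol
Divide by the smallest (0.060687 mol): C 3.500, H 3.000, O 1.000
Multiplying each by 2 gives whole numbers: C 7.00, H 6.00, O 2.00
Empirical formula: C7H6O2
Empirical-formula mass = 122.12 g/mol; 488 ÷ 122.12 ≈ 4, so the molecular formula is C28H24O8.

C28H24O8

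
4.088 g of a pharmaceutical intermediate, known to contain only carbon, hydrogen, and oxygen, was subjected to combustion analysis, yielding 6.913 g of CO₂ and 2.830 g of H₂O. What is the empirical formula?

mol C = 6.913 g CO₂ ÷ 44.009 g/mol = 0.15708 mol
mol H = 2 × 2.830 g H₂O ÷ 18.015 g/mol = 0.31418 mol
mass O = 4.088 − (1.8867 + 0.31670) = 1.8846 g → mol O = 1.8846 ÷ 15.999 = 0.11779 mol
Divide by the smallest (0.11779 mol): C 1.334, H 2.667, O 1.000
Multiplying each by 3 gives whole numbers: C 4.00, H 8.00, O 3.00

C4H8O3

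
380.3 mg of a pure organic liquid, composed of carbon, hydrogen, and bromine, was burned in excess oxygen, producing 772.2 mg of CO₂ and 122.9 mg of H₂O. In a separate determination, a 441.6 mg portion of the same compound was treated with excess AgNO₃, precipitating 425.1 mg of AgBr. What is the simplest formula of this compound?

mol C = 0.7722 g CO₂ ÷ 44.009 g/mol = 0.017546 mol
mol H = 2 × 0.1229 g H₂O ÷ 18.015 g/mol = 0.013644 mol
From the AgBr data: mol Br per gram of compound = (0.4251 ÷ 187.772) ÷ 0.4416 = 0.0051266 mol/g, so in the 0.3803 g combustion sample mol Br = 0.0019497 mol
Divide by the smallest (0.0019497 mol): C 9.000, H 6.998, Br 1.000

C9H7Br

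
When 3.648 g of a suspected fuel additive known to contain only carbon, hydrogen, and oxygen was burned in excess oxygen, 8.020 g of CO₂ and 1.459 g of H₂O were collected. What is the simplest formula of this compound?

C9H8O4

mol C = 8.020 g CO₂ ÷ 44.009 g/mol = 0.18224 mol
mol H = 2 × 1.459 g H₂O ÷ 18.015 g/mol = 0.16198 mol
mass O = 3.648 − (2.1888 + 0.16327) = 1.2959 g → mol O = 1.2959 ÷ 15.999 = 0.080999 mol
Divide by the smallest (0.080999 mol): C 2.250, H 2.000, O 1.000
Multiplying each by 4 gives whole numbers: C 9.00, H 8.00, O 4.00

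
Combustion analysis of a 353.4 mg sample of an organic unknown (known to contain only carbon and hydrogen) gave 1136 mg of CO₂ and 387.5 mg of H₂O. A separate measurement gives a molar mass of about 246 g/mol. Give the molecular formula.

C18H30

mol C = 1.136 g CO₂ ÷ 44.009 g/mol = 0.025813 mol
mol H = 2 × 0.3875 g H₂O ÷ 18.015 g/mol = 0.043020 mol
Divide by the smallest (0.025813 mol): C 1.000, H 1.667
Multiplying each by 3 gives whole numbers: C 3.00, H 5.00
Empirical formula: C3H5
Empirical-formula mass = 41.07 g/mol; 246 ÷ 41.07 ≈ 6, so the molecular formula is C18H30.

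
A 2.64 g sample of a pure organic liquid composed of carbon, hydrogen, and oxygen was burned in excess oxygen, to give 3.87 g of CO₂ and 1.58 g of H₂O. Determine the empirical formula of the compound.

CH2O

mol C = 3.87 g CO₂ ÷ 44.009 g/mol = 0.08794 mol
mol H = 2 × 1.58 g H₂O ÷ 18.015 g/mol = 0.1754 mol
mass O = 2.64 − (1.056 + 0.1768) = 1.407 g → mol O = 1.407 ÷ 15.999 = 0.08794 mol
Divide by the smallest (0.08794 mol): C 1.000, H 1.995, O 1.000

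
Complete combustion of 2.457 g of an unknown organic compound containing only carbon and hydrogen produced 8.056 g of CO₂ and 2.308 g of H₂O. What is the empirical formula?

mol C = 8.056 g CO₂ ÷ 44.009 g/mol = 0.18305 mol
mol H = 2 × 2.308 g H₂O ÷ 18.015 g/mol = 0.25623 mol
Divide by the smallest (0.18305 mol): C 1.000, H 1.400
Multiplying each by 5 gives whole numbers: C 5.00, H 7.00

C5H7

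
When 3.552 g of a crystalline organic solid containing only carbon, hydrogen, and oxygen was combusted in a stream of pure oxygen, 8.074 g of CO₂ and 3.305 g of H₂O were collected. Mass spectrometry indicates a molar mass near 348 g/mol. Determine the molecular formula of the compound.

C18H36O6

mol C = 8.074 g CO₂ ÷ 44.009 g/mol = 0.18346 mol
mol H = 2 × 3.305 g H₂O ÷ 18.015 g/mol = 0.36692 mol
mass O = 3.552 − (2.2036 + 0.36985) = 0.97858 g → mol O = 0.97858 ÷ 15.999 = 0.061165 mol
Divide by the smallest (0.061165 mol): C 2.999, H 5.999, O 1.000
Empirical formula: C3H6O
Empirical-formula mass = 58.08 g/mol; 348 ÷ 58.08 ≈ 6, so the molecular formula is C18H36O6.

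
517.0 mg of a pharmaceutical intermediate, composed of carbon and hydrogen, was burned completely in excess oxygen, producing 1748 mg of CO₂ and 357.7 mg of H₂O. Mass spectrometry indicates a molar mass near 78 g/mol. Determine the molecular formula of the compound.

C6H6

mol C = 1.748 g CO₂ ÷ 44.009 g/mol = 0.039719 mol
mol H = 2 × 0.3577 g H₂O ÷ 18.015 g/mol = 0.039711 mol
Divide by the smallest (0.039711 mol): C 1.000, H 1.000
Empirical formula: CH
Empirical-formula mass = 13.02 g/mol; 78 ÷ 13.02 ≈ 6, so the molecular formula is C6H6.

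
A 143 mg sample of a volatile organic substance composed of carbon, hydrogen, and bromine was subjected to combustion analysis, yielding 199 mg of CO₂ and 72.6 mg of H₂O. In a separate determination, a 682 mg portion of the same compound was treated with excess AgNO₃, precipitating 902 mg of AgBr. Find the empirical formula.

C9H16Br2

mol C = 0.199 g CO₂ ÷ 44.009 g/mol = 0.004522 mol
mol H = 2 × 0.0726 g H₂O ÷ 18.015 g/mol = 0.008060 mol
From the AgBr data: mol Br per gram of compound = (0.902 ÷ 187.772) ÷ 0.682 = 0.007044 mol/g, so in the 0.143 g combustion sample mol Br = 0.001007 mol
Divide by the smallest (0.001007 mol): C 4.489, H 8.002, Br 1.000
Multiplying each by 2 gives whole numbers: C 8.98, H 16.00, Br 2.00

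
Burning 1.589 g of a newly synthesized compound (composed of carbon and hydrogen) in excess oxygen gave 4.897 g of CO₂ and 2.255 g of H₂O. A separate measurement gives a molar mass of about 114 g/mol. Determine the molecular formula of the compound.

C8H18

mol C = 4.897 g CO₂ ÷ 44.009 g/mol = 0.11127 mol
mol H = 2 × 2.255 g H₂O ÷ 18.015 g/mol = 0.25035 mol
Divide by the smallest (0.11127 mol): C 1.000, H 2.250
Multiplying each by 4 gives whole numbers: C 4.00, H 9.00
Empirical formula: C4H9
Empirical-formula mass = 57.12 g/mol; 114 ÷ 57.12 ≈ 2, so the molecular formula is C8H18.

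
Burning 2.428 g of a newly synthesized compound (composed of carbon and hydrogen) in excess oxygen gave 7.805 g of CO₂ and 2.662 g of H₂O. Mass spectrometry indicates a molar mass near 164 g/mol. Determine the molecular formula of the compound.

mol C = 7.805 g CO₂ ÷ 44.009 g/mol = 0.17735 mol
mol H = 2 × 2.662 g H₂O ÷ 18.015 g/mol = 0.29553 mol
Divide by the smallest (0.17735 mol): C 1.000, H 1.666
Multiplying each by 3 gives whole numbers: C 3.00, H 5.00
Empirical formula: C3H5
Empirical-formula mass = 41.07 g/mol; 164 ÷ 41.07 ≈ 4, so the molecular formula is C12H20.

C12H20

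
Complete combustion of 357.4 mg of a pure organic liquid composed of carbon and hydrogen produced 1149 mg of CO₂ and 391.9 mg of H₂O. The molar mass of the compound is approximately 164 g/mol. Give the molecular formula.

mol C = 1.149 g CO₂ ÷ 44.009 g/mol = 0.026108 mol
mol H = 2 × 0.3919 g H₂O ÷ 18.015 g/mol = 0.043508 mol
Divide by the smallest (0.026108 mol): C 1.000, H 1.666
Multiplying each by 3 gives whole numbers: C 3.00, H 5.00
Empirical formula: C3H5
Empirical-formula mass = 41.07 g/mol; 164 ÷ 41.07 ≈ 4, so the molecular formula is C12H20.

C12H20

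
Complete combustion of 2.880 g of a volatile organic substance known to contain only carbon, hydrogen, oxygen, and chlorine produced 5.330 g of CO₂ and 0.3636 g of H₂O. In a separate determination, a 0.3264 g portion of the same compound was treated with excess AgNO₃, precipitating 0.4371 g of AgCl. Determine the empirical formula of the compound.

mol C = 5.330 g CO₂ ÷ 44.009 g/mol = 0.12111 mol
mol H = 2 × 0.3636 g H₂O ÷ 18.015 g/mol = 0.040366 mol
From the AgCl data: mol Cl per gram of compound = (0.4371 ÷ 143.318) ÷ 0.3264 = 0.0093439 mol/g, so in the 2.880 g combustion sample mol Cl = 0.026911 mol
mass O = 2.880 − (1.4547 + 0.040689 + 0.95398) = 0.43066 g → mol O = 0.43066 ÷ 15.999 = 0.026918 mol
Divide by the smallest (0.026911 mol): C 4.501, H 1.500, Cl 1.000, O 1.000
Multiplying each by 2 gives whole numbers: C 9.00, H 3.00, Cl 2.00, O 2.00

C9H3Cl2O2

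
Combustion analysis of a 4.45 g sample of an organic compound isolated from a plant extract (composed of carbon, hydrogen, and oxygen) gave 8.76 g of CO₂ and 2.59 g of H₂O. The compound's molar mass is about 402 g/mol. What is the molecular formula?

C18H26O10

mol C = 8.76 g CO₂ ÷ 44.009 g/mol = 0.1991 mol
mol H = 2 × 2.59 g H₂O ÷ 18.015 g/mol = 0.2875 mol
mass O = 4.45 − (2.391 + 0.2898) = 1.769 g → mol O = 1.769 ÷ 15.999 = 0.1106 mol
Divide by the smallest (0.1106 mol): C 1.800, H 2.600, O 1.000
Multiplying each by 5 gives whole numbers: C 9.00, H 13.00, O 5.00
Empirical formula: C9H13O5
Empirical-formula mass = 201.20 g/mol; 402 ÷ 201.20 ≈ 2, so the molecular formula is C18H26O10.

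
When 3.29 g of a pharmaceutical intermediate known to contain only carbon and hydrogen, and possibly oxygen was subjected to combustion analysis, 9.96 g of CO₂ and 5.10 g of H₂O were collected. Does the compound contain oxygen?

mol C = 9.96 g CO₂ ÷ 44.009 g/mol = 0.2263 mol
mol H = 2 × 5.10 g H₂O ÷ 18.015 g/mol = 0.5662 mol
C and H together account for 3.289 g — essentially the entire 3.29 g sample — so the compound contains no oxygen.

no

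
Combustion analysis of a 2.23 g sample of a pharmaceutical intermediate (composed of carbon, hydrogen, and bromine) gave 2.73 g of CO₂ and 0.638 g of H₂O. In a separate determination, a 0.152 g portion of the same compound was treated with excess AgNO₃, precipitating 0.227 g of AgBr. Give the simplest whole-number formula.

mol C = 2.73 g CO₂ ÷ 44.009 g/mol = 0.06203 mol
mol H = 2 × 0.638 g H₂O ÷ 18.015 g/mol = 0.07083 mol
From the AgBr data: mol Br per gram of compound = (0.227 ÷ 187.772) ÷ 0.152 = 0.007953 mol/g, so in the 2.23 g combustion sample mol Br = 0.01774 mol
Divide by the smallest (0.01774 mol): C 3.498, H 3.994, Br 1.000
Multiplying each by 2 gives whole numbers: C 7.00, H 7.99, Br 2.00

C7H8Br2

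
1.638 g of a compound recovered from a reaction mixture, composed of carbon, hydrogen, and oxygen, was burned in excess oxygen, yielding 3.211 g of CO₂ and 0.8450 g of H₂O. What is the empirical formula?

C7H9O4

mol C = 3.211 g CO₂ ÷ 44.009 g/mol = 0.072962 mol
mol H = 2 × 0.8450 g H₂O ÷ 18.015 g/mol = 0.093811 mol
mass O = 1.638 − (0.87635 + 0.094561) = 0.66709 g → mol O = 0.66709 ÷ 15.999 = 0.041696 mol
Divide by the smallest (0.041696 mol): C 1.750, H 2.250, O 1.000
Multiplying each by 4 gives whole numbers: C 7.00, H 9.00, O 4.00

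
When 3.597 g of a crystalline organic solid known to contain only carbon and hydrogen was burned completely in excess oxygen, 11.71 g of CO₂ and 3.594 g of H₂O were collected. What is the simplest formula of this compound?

C2H3

mol C = 11.71 g CO₂ ÷ 44.009 g/mol = 0.26608 mol
mol H = 2 × 3.594 g H₂O ÷ 18.015 g/mol = 0.39900 mol
Divide by the smallest (0.26608 mol): C 1.000, H 1.500
Multiplying each by 2 gives whole numbers: C 2.00, H 3.00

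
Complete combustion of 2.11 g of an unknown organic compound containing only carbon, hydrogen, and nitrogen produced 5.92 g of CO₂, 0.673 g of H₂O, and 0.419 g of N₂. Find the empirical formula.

C9H5N2

mol C = 5.92 g CO₂ ÷ 44.009 g/mol = 0.1345 mol
mol H = 2 × 0.673 g H₂O ÷ 18.015 g/mol = 0.07472 mol
mol N = 2 × 0.419 g N₂ ÷ 28.014 g/mol = 0.02991 mol
Divide by the smallest (0.02991 mol): C 4.497, H 2.498, N 1.000
Multiplying each by 2 gives whole numbers: C 8.99, H 5.00, N 2.00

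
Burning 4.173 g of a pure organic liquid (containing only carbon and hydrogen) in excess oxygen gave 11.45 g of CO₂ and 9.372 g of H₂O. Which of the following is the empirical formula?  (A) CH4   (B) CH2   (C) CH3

mol C = 11.45 g CO₂ ÷ 44.009 g/mol = 0.26017 mol
mol H = 2 × 9.372 g H₂O ÷ 18.015 g/mol = 1.0405 mol
Divide by the smallest (0.26017 mol): C 1.000, H 3.999

(A) CH4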